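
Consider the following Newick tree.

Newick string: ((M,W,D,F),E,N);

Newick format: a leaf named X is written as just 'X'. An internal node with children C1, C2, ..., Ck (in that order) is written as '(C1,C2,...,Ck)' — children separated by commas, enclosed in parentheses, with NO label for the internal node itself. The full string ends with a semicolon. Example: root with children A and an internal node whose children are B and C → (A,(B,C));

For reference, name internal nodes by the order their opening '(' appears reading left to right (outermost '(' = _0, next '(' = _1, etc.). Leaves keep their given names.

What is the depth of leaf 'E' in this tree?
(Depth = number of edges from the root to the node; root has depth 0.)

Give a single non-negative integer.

Answer: 1

Derivation:
Newick: ((M,W,D,F),E,N);
Naming internals by '(' encounter order: outermost '(' = _0, next = _1, ...
Query node: E
Path from root: _0 -> E
Depth of E: 1 (number of edges from root)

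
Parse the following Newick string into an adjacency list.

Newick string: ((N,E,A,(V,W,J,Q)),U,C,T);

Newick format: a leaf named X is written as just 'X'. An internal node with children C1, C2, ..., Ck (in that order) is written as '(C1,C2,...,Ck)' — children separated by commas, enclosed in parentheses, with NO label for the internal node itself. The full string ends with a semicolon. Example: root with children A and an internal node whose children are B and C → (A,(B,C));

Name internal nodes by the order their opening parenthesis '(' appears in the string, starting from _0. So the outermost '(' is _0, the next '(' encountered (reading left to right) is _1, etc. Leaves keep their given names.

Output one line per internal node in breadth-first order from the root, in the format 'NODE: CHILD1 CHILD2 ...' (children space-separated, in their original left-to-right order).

Input: ((N,E,A,(V,W,J,Q)),U,C,T);
Scanning left-to-right, naming '(' by encounter order:
  pos 0: '(' -> open internal node _0 (depth 1)
  pos 1: '(' -> open internal node _1 (depth 2)
  pos 8: '(' -> open internal node _2 (depth 3)
  pos 16: ')' -> close internal node _2 (now at depth 2)
  pos 17: ')' -> close internal node _1 (now at depth 1)
  pos 24: ')' -> close internal node _0 (now at depth 0)
Total internal nodes: 3
BFS adjacency from root:
  _0: _1 U C T
  _1: N E A _2
  _2: V W J Q

Answer: _0: _1 U C T
_1: N E A _2
_2: V W J Q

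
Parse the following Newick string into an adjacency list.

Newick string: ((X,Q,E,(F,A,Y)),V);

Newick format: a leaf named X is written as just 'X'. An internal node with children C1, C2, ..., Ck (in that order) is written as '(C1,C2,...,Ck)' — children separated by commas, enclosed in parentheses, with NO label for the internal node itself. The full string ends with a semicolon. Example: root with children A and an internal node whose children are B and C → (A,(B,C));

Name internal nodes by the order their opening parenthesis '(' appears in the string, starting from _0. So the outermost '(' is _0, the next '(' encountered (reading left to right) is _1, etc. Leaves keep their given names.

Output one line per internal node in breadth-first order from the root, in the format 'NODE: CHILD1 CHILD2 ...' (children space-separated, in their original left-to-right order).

Answer: _0: _1 V
_1: X Q E _2
_2: F A Y

Derivation:
Input: ((X,Q,E,(F,A,Y)),V);
Scanning left-to-right, naming '(' by encounter order:
  pos 0: '(' -> open internal node _0 (depth 1)
  pos 1: '(' -> open internal node _1 (depth 2)
  pos 8: '(' -> open internal node _2 (depth 3)
  pos 14: ')' -> close internal node _2 (now at depth 2)
  pos 15: ')' -> close internal node _1 (now at depth 1)
  pos 18: ')' -> close internal node _0 (now at depth 0)
Total internal nodes: 3
BFS adjacency from root:
  _0: _1 V
  _1: X Q E _2
  _2: F A Y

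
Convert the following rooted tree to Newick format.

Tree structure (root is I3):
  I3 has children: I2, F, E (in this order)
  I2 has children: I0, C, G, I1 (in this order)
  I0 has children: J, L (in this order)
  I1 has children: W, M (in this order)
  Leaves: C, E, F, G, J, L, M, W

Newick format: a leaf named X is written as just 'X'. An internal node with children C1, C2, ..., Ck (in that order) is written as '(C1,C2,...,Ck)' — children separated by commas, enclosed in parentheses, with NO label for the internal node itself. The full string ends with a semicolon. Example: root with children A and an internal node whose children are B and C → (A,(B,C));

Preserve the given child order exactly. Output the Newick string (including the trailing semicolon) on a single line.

internal I3 with children ['I2', 'F', 'E']
  internal I2 with children ['I0', 'C', 'G', 'I1']
    internal I0 with children ['J', 'L']
      leaf 'J' → 'J'
      leaf 'L' → 'L'
    → '(J,L)'
    leaf 'C' → 'C'
    leaf 'G' → 'G'
    internal I1 with children ['W', 'M']
      leaf 'W' → 'W'
      leaf 'M' → 'M'
    → '(W,M)'
  → '((J,L),C,G,(W,M))'
  leaf 'F' → 'F'
  leaf 'E' → 'E'
→ '(((J,L),C,G,(W,M)),F,E)'
Final: (((J,L),C,G,(W,M)),F,E);

Answer: (((J,L),C,G,(W,M)),F,E);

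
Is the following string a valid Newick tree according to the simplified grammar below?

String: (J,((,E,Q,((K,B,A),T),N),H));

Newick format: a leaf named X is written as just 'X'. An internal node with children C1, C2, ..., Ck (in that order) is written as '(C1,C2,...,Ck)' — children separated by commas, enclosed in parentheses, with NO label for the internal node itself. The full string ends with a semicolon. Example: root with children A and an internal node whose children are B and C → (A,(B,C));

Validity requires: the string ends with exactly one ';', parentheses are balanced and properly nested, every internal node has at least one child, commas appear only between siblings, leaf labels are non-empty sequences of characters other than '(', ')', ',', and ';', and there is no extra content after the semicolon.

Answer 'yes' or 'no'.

Answer: no

Derivation:
Input: (J,((,E,Q,((K,B,A),T),N),H));
Paren balance: 5 '(' vs 5 ')' OK
Ends with single ';': True
Full parse: FAILS (empty leaf label at pos 5)
Valid: False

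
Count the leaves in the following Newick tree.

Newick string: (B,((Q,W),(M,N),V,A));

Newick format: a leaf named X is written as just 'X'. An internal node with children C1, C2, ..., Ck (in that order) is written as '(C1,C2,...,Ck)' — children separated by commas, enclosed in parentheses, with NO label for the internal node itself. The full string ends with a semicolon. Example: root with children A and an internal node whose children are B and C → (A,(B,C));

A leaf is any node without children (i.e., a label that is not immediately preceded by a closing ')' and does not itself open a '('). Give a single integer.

Newick: (B,((Q,W),(M,N),V,A));
Scan left-to-right; a leaf is any maximal label run not followed by '(':
  pos 1: leaf 'B' → count = 1
  pos 5: leaf 'Q' → count = 2
  pos 7: leaf 'W' → count = 3
  pos 11: leaf 'M' → count = 4
  pos 13: leaf 'N' → count = 5
  pos 16: leaf 'V' → count = 6
  pos 18: leaf 'A' → count = 7
Total leaves: 7

Answer: 7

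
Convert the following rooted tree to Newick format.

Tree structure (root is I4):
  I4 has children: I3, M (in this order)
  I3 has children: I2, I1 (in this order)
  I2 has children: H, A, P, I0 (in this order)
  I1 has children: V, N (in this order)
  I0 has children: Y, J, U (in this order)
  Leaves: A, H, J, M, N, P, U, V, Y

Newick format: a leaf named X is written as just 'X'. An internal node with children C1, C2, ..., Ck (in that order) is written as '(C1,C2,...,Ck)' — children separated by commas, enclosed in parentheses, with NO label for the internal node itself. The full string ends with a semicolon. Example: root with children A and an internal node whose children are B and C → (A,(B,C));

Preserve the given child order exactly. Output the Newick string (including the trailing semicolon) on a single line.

Answer: (((H,A,P,(Y,J,U)),(V,N)),M);

Derivation:
internal I4 with children ['I3', 'M']
  internal I3 with children ['I2', 'I1']
    internal I2 with children ['H', 'A', 'P', 'I0']
      leaf 'H' → 'H'
      leaf 'A' → 'A'
      leaf 'P' → 'P'
      internal I0 with children ['Y', 'J', 'U']
        leaf 'Y' → 'Y'
        leaf 'J' → 'J'
        leaf 'U' → 'U'
      → '(Y,J,U)'
    → '(H,A,P,(Y,J,U))'
    internal I1 with children ['V', 'N']
      leaf 'V' → 'V'
      leaf 'N' → 'N'
    → '(V,N)'
  → '((H,A,P,(Y,J,U)),(V,N))'
  leaf 'M' → 'M'
→ '(((H,A,P,(Y,J,U)),(V,N)),M)'
Final: (((H,A,P,(Y,J,U)),(V,N)),M);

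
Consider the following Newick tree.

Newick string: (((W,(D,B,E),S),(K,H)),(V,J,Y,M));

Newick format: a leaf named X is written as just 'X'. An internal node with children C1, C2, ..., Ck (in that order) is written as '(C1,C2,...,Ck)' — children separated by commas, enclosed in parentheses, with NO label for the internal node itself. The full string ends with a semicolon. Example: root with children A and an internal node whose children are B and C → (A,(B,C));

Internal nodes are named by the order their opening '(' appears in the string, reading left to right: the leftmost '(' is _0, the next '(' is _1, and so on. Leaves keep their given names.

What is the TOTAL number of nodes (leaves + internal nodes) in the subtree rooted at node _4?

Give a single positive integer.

Answer: 3

Derivation:
Newick: (((W,(D,B,E),S),(K,H)),(V,J,Y,M));
Locate _4: it is the '(' at position 16 (the 5th '(' reading left to right).
Query: subtree rooted at _4
_4: subtree_size = 1 + 2
  K: subtree_size = 1 + 0
  H: subtree_size = 1 + 0
Total subtree size of _4: 3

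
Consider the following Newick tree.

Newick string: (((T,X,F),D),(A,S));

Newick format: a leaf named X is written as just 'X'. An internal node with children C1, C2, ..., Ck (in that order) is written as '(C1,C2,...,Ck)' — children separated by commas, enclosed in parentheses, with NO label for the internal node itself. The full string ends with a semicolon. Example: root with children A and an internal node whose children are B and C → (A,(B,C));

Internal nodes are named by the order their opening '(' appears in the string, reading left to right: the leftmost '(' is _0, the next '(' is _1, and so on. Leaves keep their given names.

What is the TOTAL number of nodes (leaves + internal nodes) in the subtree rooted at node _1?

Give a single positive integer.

Newick: (((T,X,F),D),(A,S));
Locate _1: it is the '(' at position 1 (the 2nd '(' reading left to right).
Query: subtree rooted at _1
_1: subtree_size = 1 + 5
  _2: subtree_size = 1 + 3
    T: subtree_size = 1 + 0
    X: subtree_size = 1 + 0
    F: subtree_size = 1 + 0
  D: subtree_size = 1 + 0
Total subtree size of _1: 6

Answer: 6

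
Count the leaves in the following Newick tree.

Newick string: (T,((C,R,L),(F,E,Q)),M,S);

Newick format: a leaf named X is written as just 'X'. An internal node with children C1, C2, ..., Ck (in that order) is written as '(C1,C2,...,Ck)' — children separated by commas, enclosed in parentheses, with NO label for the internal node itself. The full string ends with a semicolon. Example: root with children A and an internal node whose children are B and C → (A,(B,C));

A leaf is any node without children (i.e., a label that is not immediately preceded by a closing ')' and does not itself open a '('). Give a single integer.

Newick: (T,((C,R,L),(F,E,Q)),M,S);
Scan left-to-right; a leaf is any maximal label run not followed by '(':
  pos 1: leaf 'T' → count = 1
  pos 5: leaf 'C' → count = 2
  pos 7: leaf 'R' → count = 3
  pos 9: leaf 'L' → count = 4
  pos 13: leaf 'F' → count = 5
  pos 15: leaf 'E' → count = 6
  pos 17: leaf 'Q' → count = 7
  pos 21: leaf 'M' → count = 8
  pos 23: leaf 'S' → count = 9
Total leaves: 9

Answer: 9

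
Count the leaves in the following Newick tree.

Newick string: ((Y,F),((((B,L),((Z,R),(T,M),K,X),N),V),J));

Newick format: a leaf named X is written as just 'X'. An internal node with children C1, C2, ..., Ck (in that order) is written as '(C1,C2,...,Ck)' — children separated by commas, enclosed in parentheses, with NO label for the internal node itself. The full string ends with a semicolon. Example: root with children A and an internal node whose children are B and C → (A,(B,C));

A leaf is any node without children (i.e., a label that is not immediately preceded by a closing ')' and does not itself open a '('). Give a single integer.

Newick: ((Y,F),((((B,L),((Z,R),(T,M),K,X),N),V),J));
Scan left-to-right; a leaf is any maximal label run not followed by '(':
  pos 2: leaf 'Y' → count = 1
  pos 4: leaf 'F' → count = 2
  pos 11: leaf 'B' → count = 3
  pos 13: leaf 'L' → count = 4
  pos 18: leaf 'Z' → count = 5
  pos 20: leaf 'R' → count = 6
  pos 24: leaf 'T' → count = 7
  pos 26: leaf 'M' → count = 8
  pos 29: leaf 'K' → count = 9
  pos 31: leaf 'X' → count = 10
  pos 34: leaf 'N' → count = 11
  pos 37: leaf 'V' → count = 12
  pos 40: leaf 'J' → count = 13
Total leaves: 13

Answer: 13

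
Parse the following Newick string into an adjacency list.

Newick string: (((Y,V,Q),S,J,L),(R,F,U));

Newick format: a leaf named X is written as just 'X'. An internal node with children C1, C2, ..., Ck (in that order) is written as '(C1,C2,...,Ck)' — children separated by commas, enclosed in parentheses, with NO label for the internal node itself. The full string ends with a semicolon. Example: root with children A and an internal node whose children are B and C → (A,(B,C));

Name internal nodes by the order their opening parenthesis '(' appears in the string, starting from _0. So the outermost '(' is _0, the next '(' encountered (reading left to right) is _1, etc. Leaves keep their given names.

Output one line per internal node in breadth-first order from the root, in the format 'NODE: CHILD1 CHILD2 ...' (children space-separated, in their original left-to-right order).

Answer: _0: _1 _3
_1: _2 S J L
_3: R F U
_2: Y V Q

Derivation:
Input: (((Y,V,Q),S,J,L),(R,F,U));
Scanning left-to-right, naming '(' by encounter order:
  pos 0: '(' -> open internal node _0 (depth 1)
  pos 1: '(' -> open internal node _1 (depth 2)
  pos 2: '(' -> open internal node _2 (depth 3)
  pos 8: ')' -> close internal node _2 (now at depth 2)
  pos 15: ')' -> close internal node _1 (now at depth 1)
  pos 17: '(' -> open internal node _3 (depth 2)
  pos 23: ')' -> close internal node _3 (now at depth 1)
  pos 24: ')' -> close internal node _0 (now at depth 0)
Total internal nodes: 4
BFS adjacency from root:
  _0: _1 _3
  _1: _2 S J L
  _3: R F U
  _2: Y V Q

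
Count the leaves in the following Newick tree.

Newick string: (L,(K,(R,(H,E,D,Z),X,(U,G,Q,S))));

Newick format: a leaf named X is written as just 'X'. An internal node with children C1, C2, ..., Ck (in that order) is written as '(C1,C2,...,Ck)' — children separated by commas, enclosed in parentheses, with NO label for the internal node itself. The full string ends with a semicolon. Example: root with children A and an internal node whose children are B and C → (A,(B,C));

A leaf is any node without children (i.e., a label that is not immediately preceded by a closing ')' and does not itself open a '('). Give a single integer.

Answer: 12

Derivation:
Newick: (L,(K,(R,(H,E,D,Z),X,(U,G,Q,S))));
Scan left-to-right; a leaf is any maximal label run not followed by '(':
  pos 1: leaf 'L' → count = 1
  pos 4: leaf 'K' → count = 2
  pos 7: leaf 'R' → count = 3
  pos 10: leaf 'H' → count = 4
  pos 12: leaf 'E' → count = 5
  pos 14: leaf 'D' → count = 6
  pos 16: leaf 'Z' → count = 7
  pos 19: leaf 'X' → count = 8
  pos 22: leaf 'U' → count = 9
  pos 24: leaf 'G' → count = 10
  pos 26: leaf 'Q' → count = 11
  pos 28: leaf 'S' → count = 12
Total leaves: 12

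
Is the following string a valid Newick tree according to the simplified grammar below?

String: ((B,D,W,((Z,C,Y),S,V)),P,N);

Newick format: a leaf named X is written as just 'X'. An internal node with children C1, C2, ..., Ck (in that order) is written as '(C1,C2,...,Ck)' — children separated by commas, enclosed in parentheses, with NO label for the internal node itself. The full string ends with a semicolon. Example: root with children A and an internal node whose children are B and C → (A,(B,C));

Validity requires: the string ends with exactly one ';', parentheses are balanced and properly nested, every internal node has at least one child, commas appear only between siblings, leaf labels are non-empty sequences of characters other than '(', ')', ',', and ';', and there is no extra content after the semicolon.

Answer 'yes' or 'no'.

Input: ((B,D,W,((Z,C,Y),S,V)),P,N);
Paren balance: 4 '(' vs 4 ')' OK
Ends with single ';': True
Full parse: OK
Valid: True

Answer: yes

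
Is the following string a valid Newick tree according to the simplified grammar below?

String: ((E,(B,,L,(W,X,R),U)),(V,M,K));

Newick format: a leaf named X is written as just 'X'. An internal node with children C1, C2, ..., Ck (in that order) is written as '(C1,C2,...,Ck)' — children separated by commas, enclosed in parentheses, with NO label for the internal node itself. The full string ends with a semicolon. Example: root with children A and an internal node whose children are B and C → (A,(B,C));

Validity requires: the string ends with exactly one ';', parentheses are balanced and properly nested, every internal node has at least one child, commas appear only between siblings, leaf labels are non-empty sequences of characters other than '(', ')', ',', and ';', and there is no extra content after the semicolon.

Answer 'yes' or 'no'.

Input: ((E,(B,,L,(W,X,R),U)),(V,M,K));
Paren balance: 5 '(' vs 5 ')' OK
Ends with single ';': True
Full parse: FAILS (empty leaf label at pos 7)
Valid: False

Answer: no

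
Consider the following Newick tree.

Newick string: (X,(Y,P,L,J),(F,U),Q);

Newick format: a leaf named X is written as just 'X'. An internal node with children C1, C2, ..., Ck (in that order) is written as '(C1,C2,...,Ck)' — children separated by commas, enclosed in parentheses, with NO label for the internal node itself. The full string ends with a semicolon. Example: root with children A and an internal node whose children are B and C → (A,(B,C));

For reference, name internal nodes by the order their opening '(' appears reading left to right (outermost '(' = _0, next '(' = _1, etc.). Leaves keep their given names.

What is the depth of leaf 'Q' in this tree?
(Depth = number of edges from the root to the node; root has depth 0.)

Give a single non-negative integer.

Newick: (X,(Y,P,L,J),(F,U),Q);
Naming internals by '(' encounter order: outermost '(' = _0, next = _1, ...
Query node: Q
Path from root: _0 -> Q
Depth of Q: 1 (number of edges from root)

Answer: 1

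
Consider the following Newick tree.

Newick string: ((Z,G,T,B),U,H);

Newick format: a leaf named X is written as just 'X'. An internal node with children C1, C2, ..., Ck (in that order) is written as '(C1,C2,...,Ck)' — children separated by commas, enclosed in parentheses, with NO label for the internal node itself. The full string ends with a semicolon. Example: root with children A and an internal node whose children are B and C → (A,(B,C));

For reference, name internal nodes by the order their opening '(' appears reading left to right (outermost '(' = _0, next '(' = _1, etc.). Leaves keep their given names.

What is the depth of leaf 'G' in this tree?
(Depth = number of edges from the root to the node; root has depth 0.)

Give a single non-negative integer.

Newick: ((Z,G,T,B),U,H);
Naming internals by '(' encounter order: outermost '(' = _0, next = _1, ...
Query node: G
Path from root: _0 -> _1 -> G
Depth of G: 2 (number of edges from root)

Answer: 2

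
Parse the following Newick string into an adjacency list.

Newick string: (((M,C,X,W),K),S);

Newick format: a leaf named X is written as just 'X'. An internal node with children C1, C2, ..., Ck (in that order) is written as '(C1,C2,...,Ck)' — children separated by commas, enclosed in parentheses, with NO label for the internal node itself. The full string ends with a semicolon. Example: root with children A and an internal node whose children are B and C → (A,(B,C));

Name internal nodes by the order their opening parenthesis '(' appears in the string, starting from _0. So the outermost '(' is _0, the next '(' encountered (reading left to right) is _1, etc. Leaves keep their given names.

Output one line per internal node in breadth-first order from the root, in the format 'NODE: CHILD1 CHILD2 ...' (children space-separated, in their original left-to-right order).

Answer: _0: _1 S
_1: _2 K
_2: M C X W

Derivation:
Input: (((M,C,X,W),K),S);
Scanning left-to-right, naming '(' by encounter order:
  pos 0: '(' -> open internal node _0 (depth 1)
  pos 1: '(' -> open internal node _1 (depth 2)
  pos 2: '(' -> open internal node _2 (depth 3)
  pos 10: ')' -> close internal node _2 (now at depth 2)
  pos 13: ')' -> close internal node _1 (now at depth 1)
  pos 16: ')' -> close internal node _0 (now at depth 0)
Total internal nodes: 3
BFS adjacency from root:
  _0: _1 S
  _1: _2 K
  _2: M C X W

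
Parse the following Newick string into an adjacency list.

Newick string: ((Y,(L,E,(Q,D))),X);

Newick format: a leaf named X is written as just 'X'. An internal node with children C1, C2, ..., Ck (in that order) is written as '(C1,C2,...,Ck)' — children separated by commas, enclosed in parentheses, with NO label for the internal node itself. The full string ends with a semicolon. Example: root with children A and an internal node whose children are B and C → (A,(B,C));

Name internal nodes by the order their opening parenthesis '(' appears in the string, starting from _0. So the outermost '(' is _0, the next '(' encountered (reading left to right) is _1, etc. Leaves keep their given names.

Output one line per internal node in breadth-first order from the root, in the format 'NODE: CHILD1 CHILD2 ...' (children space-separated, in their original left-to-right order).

Input: ((Y,(L,E,(Q,D))),X);
Scanning left-to-right, naming '(' by encounter order:
  pos 0: '(' -> open internal node _0 (depth 1)
  pos 1: '(' -> open internal node _1 (depth 2)
  pos 4: '(' -> open internal node _2 (depth 3)
  pos 9: '(' -> open internal node _3 (depth 4)
  pos 13: ')' -> close internal node _3 (now at depth 3)
  pos 14: ')' -> close internal node _2 (now at depth 2)
  pos 15: ')' -> close internal node _1 (now at depth 1)
  pos 18: ')' -> close internal node _0 (now at depth 0)
Total internal nodes: 4
BFS adjacency from root:
  _0: _1 X
  _1: Y _2
  _2: L E _3
  _3: Q D

Answer: _0: _1 X
_1: Y _2
_2: L E _3
_3: Q D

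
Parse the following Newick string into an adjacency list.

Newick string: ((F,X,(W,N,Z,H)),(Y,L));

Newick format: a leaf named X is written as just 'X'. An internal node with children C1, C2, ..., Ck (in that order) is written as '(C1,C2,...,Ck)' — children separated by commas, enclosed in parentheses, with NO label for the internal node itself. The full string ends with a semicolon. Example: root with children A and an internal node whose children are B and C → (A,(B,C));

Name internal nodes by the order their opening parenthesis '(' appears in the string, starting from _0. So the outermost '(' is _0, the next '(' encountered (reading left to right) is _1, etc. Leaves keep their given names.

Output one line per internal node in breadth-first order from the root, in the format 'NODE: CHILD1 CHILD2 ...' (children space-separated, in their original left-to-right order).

Input: ((F,X,(W,N,Z,H)),(Y,L));
Scanning left-to-right, naming '(' by encounter order:
  pos 0: '(' -> open internal node _0 (depth 1)
  pos 1: '(' -> open internal node _1 (depth 2)
  pos 6: '(' -> open internal node _2 (depth 3)
  pos 14: ')' -> close internal node _2 (now at depth 2)
  pos 15: ')' -> close internal node _1 (now at depth 1)
  pos 17: '(' -> open internal node _3 (depth 2)
  pos 21: ')' -> close internal node _3 (now at depth 1)
  pos 22: ')' -> close internal node _0 (now at depth 0)
Total internal nodes: 4
BFS adjacency from root:
  _0: _1 _3
  _1: F X _2
  _3: Y L
  _2: W N Z H

Answer: _0: _1 _3
_1: F X _2
_3: Y L
_2: W N Z H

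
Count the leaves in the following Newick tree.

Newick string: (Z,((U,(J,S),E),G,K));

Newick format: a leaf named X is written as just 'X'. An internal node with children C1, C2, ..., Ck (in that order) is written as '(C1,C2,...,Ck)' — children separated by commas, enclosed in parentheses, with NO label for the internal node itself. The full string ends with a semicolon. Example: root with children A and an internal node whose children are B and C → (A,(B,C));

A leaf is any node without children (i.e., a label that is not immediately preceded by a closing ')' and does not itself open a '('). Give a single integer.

Answer: 7

Derivation:
Newick: (Z,((U,(J,S),E),G,K));
Scan left-to-right; a leaf is any maximal label run not followed by '(':
  pos 1: leaf 'Z' → count = 1
  pos 5: leaf 'U' → count = 2
  pos 8: leaf 'J' → count = 3
  pos 10: leaf 'S' → count = 4
  pos 13: leaf 'E' → count = 5
  pos 16: leaf 'G' → count = 6
  pos 18: leaf 'K' → count = 7
Total leaves: 7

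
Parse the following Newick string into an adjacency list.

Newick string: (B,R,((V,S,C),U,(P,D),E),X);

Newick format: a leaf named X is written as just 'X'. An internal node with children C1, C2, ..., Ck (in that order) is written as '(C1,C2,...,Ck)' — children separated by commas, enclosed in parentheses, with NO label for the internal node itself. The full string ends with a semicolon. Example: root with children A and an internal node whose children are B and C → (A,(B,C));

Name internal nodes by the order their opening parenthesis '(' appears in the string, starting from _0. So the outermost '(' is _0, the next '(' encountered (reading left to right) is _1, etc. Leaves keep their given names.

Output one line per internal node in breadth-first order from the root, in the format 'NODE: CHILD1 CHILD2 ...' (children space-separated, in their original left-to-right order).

Input: (B,R,((V,S,C),U,(P,D),E),X);
Scanning left-to-right, naming '(' by encounter order:
  pos 0: '(' -> open internal node _0 (depth 1)
  pos 5: '(' -> open internal node _1 (depth 2)
  pos 6: '(' -> open internal node _2 (depth 3)
  pos 12: ')' -> close internal node _2 (now at depth 2)
  pos 16: '(' -> open internal node _3 (depth 3)
  pos 20: ')' -> close internal node _3 (now at depth 2)
  pos 23: ')' -> close internal node _1 (now at depth 1)
  pos 26: ')' -> close internal node _0 (now at depth 0)
Total internal nodes: 4
BFS adjacency from root:
  _0: B R _1 X
  _1: _2 U _3 E
  _2: V S C
  _3: P D

Answer: _0: B R _1 X
_1: _2 U _3 E
_2: V S C
_3: P D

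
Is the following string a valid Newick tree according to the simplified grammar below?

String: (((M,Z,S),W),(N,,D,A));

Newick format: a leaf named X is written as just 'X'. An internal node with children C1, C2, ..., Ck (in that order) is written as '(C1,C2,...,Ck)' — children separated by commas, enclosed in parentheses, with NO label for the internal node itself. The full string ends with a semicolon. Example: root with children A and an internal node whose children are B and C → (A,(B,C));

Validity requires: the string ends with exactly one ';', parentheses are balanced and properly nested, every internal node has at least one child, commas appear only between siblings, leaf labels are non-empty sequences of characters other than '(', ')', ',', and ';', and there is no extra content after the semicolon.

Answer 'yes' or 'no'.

Input: (((M,Z,S),W),(N,,D,A));
Paren balance: 4 '(' vs 4 ')' OK
Ends with single ';': True
Full parse: FAILS (empty leaf label at pos 16)
Valid: False

Answer: no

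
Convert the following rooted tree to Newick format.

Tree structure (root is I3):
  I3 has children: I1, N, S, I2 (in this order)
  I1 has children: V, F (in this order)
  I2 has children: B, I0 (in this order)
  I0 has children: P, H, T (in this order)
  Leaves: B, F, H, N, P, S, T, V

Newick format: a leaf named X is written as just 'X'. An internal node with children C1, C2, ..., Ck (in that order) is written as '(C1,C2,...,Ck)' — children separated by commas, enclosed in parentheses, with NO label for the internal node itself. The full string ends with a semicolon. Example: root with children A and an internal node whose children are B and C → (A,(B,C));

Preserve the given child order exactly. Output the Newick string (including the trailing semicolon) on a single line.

internal I3 with children ['I1', 'N', 'S', 'I2']
  internal I1 with children ['V', 'F']
    leaf 'V' → 'V'
    leaf 'F' → 'F'
  → '(V,F)'
  leaf 'N' → 'N'
  leaf 'S' → 'S'
  internal I2 with children ['B', 'I0']
    leaf 'B' → 'B'
    internal I0 with children ['P', 'H', 'T']
      leaf 'P' → 'P'
      leaf 'H' → 'H'
      leaf 'T' → 'T'
    → '(P,H,T)'
  → '(B,(P,H,T))'
→ '((V,F),N,S,(B,(P,H,T)))'
Final: ((V,F),N,S,(B,(P,H,T)));

Answer: ((V,F),N,S,(B,(P,H,T)));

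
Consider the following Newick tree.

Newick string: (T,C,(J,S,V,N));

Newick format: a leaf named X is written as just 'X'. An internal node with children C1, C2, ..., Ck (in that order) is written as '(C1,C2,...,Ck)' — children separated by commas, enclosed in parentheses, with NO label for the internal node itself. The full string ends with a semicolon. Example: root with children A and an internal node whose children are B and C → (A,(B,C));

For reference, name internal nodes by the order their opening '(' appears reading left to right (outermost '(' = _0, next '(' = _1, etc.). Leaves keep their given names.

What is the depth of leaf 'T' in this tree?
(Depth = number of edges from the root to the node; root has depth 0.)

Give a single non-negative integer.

Answer: 1

Derivation:
Newick: (T,C,(J,S,V,N));
Naming internals by '(' encounter order: outermost '(' = _0, next = _1, ...
Query node: T
Path from root: _0 -> T
Depth of T: 1 (number of edges from root)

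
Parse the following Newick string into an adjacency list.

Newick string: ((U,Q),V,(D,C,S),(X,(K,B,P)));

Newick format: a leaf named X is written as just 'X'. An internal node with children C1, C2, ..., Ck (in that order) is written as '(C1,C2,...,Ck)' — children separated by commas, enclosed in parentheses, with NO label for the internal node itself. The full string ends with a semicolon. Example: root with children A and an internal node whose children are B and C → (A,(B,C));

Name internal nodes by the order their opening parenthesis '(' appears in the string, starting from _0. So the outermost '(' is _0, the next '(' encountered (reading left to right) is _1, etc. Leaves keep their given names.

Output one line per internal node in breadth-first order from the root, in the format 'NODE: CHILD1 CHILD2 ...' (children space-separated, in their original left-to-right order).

Input: ((U,Q),V,(D,C,S),(X,(K,B,P)));
Scanning left-to-right, naming '(' by encounter order:
  pos 0: '(' -> open internal node _0 (depth 1)
  pos 1: '(' -> open internal node _1 (depth 2)
  pos 5: ')' -> close internal node _1 (now at depth 1)
  pos 9: '(' -> open internal node _2 (depth 2)
  pos 15: ')' -> close internal node _2 (now at depth 1)
  pos 17: '(' -> open internal node _3 (depth 2)
  pos 20: '(' -> open internal node _4 (depth 3)
  pos 26: ')' -> close internal node _4 (now at depth 2)
  pos 27: ')' -> close internal node _3 (now at depth 1)
  pos 28: ')' -> close internal node _0 (now at depth 0)
Total internal nodes: 5
BFS adjacency from root:
  _0: _1 V _2 _3
  _1: U Q
  _2: D C S
  _3: X _4
  _4: K B P

Answer: _0: _1 V _2 _3
_1: U Q
_2: D C S
_3: X _4
_4: K B P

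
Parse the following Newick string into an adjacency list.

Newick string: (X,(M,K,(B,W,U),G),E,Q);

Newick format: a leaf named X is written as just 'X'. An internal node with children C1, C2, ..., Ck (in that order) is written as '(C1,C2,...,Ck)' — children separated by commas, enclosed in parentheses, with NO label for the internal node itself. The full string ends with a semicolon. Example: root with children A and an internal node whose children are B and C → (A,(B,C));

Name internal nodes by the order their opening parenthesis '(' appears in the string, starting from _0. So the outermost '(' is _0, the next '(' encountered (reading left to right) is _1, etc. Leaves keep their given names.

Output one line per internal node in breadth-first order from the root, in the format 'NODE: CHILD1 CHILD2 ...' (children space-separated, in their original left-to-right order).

Input: (X,(M,K,(B,W,U),G),E,Q);
Scanning left-to-right, naming '(' by encounter order:
  pos 0: '(' -> open internal node _0 (depth 1)
  pos 3: '(' -> open internal node _1 (depth 2)
  pos 8: '(' -> open internal node _2 (depth 3)
  pos 14: ')' -> close internal node _2 (now at depth 2)
  pos 17: ')' -> close internal node _1 (now at depth 1)
  pos 22: ')' -> close internal node _0 (now at depth 0)
Total internal nodes: 3
BFS adjacency from root:
  _0: X _1 E Q
  _1: M K _2 G
  _2: B W U

Answer: _0: X _1 E Q
_1: M K _2 G
_2: B W U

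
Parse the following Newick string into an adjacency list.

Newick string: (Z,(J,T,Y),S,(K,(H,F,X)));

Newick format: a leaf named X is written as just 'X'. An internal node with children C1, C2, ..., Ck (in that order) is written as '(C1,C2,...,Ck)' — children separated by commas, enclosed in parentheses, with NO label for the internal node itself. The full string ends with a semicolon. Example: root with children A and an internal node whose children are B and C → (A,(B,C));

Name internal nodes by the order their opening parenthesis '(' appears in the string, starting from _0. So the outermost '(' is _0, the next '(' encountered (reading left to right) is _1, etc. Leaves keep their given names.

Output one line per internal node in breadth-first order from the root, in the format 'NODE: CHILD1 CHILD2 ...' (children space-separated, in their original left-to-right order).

Input: (Z,(J,T,Y),S,(K,(H,F,X)));
Scanning left-to-right, naming '(' by encounter order:
  pos 0: '(' -> open internal node _0 (depth 1)
  pos 3: '(' -> open internal node _1 (depth 2)
  pos 9: ')' -> close internal node _1 (now at depth 1)
  pos 13: '(' -> open internal node _2 (depth 2)
  pos 16: '(' -> open internal node _3 (depth 3)
  pos 22: ')' -> close internal node _3 (now at depth 2)
  pos 23: ')' -> close internal node _2 (now at depth 1)
  pos 24: ')' -> close internal node _0 (now at depth 0)
Total internal nodes: 4
BFS adjacency from root:
  _0: Z _1 S _2
  _1: J T Y
  _2: K _3
  _3: H F X

Answer: _0: Z _1 S _2
_1: J T Y
_2: K _3
_3: H F X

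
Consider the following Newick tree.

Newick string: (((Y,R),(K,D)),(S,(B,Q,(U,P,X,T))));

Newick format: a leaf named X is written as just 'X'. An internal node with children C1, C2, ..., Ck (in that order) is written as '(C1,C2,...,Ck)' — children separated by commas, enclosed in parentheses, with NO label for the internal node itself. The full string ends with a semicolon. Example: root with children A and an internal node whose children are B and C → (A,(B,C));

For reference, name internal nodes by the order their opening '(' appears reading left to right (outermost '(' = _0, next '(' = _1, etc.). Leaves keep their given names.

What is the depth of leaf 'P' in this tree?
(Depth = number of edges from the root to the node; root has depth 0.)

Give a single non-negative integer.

Answer: 4

Derivation:
Newick: (((Y,R),(K,D)),(S,(B,Q,(U,P,X,T))));
Naming internals by '(' encounter order: outermost '(' = _0, next = _1, ...
Query node: P
Path from root: _0 -> _4 -> _5 -> _6 -> P
Depth of P: 4 (number of edges from root)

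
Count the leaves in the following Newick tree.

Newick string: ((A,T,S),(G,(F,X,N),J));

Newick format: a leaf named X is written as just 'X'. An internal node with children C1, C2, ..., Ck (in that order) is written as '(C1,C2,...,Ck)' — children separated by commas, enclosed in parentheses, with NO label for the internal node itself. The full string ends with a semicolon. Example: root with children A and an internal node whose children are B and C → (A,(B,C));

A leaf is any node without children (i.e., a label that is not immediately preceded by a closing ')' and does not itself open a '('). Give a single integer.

Newick: ((A,T,S),(G,(F,X,N),J));
Scan left-to-right; a leaf is any maximal label run not followed by '(':
  pos 2: leaf 'A' → count = 1
  pos 4: leaf 'T' → count = 2
  pos 6: leaf 'S' → count = 3
  pos 10: leaf 'G' → count = 4
  pos 13: leaf 'F' → count = 5
  pos 15: leaf 'X' → count = 6
  pos 17: leaf 'N' → count = 7
  pos 20: leaf 'J' → count = 8
Total leaves: 8

Answer: 8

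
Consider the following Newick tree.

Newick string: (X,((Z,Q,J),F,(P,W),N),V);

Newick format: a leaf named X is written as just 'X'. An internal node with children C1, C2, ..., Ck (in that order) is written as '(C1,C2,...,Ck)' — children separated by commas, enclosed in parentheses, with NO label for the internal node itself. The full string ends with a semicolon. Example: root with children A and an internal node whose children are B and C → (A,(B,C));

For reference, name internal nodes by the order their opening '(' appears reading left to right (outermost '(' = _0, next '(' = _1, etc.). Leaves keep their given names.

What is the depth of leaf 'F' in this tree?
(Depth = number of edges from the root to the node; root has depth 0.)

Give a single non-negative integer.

Answer: 2

Derivation:
Newick: (X,((Z,Q,J),F,(P,W),N),V);
Naming internals by '(' encounter order: outermost '(' = _0, next = _1, ...
Query node: F
Path from root: _0 -> _1 -> F
Depth of F: 2 (number of edges from root)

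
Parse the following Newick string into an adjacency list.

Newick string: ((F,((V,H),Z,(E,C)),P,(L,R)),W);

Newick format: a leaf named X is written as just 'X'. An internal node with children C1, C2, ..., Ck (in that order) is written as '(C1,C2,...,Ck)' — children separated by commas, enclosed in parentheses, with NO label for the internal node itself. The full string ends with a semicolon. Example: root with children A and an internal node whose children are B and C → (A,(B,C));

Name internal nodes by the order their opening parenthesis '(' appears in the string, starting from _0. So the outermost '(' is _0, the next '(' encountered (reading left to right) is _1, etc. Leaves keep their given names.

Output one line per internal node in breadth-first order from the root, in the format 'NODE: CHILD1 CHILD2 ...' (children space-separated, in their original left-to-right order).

Input: ((F,((V,H),Z,(E,C)),P,(L,R)),W);
Scanning left-to-right, naming '(' by encounter order:
  pos 0: '(' -> open internal node _0 (depth 1)
  pos 1: '(' -> open internal node _1 (depth 2)
  pos 4: '(' -> open internal node _2 (depth 3)
  pos 5: '(' -> open internal node _3 (depth 4)
  pos 9: ')' -> close internal node _3 (now at depth 3)
  pos 13: '(' -> open internal node _4 (depth 4)
  pos 17: ')' -> close internal node _4 (now at depth 3)
  pos 18: ')' -> close internal node _2 (now at depth 2)
  pos 22: '(' -> open internal node _5 (depth 3)
  pos 26: ')' -> close internal node _5 (now at depth 2)
  pos 27: ')' -> close internal node _1 (now at depth 1)
  pos 30: ')' -> close internal node _0 (now at depth 0)
Total internal nodes: 6
BFS adjacency from root:
  _0: _1 W
  _1: F _2 P _5
  _2: _3 Z _4
  _5: L R
  _3: V H
  _4: E C

Answer: _0: _1 W
_1: F _2 P _5
_2: _3 Z _4
_5: L R
_3: V H
_4: E C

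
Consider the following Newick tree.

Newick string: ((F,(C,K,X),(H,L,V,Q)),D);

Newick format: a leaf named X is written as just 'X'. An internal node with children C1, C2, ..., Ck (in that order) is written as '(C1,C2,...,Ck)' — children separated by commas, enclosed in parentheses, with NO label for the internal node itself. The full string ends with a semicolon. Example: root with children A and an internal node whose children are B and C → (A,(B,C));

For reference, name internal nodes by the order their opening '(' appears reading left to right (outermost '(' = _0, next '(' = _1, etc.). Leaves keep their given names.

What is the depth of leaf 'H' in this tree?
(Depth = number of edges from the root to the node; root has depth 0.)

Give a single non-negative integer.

Newick: ((F,(C,K,X),(H,L,V,Q)),D);
Naming internals by '(' encounter order: outermost '(' = _0, next = _1, ...
Query node: H
Path from root: _0 -> _1 -> _3 -> H
Depth of H: 3 (number of edges from root)

Answer: 3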